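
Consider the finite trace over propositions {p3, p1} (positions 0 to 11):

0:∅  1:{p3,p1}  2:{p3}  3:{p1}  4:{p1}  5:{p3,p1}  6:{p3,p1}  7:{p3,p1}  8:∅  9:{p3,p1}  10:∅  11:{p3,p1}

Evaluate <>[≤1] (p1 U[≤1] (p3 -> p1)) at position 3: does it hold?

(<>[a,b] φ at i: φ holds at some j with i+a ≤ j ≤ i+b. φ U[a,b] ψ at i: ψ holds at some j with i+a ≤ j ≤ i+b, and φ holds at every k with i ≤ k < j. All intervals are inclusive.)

Check (p1 U[≤1] (p3 -> p1)) at each j in [3,4]:
  j=3: holds
  j=4: holds
Found at j=3 → formula holds.

Holds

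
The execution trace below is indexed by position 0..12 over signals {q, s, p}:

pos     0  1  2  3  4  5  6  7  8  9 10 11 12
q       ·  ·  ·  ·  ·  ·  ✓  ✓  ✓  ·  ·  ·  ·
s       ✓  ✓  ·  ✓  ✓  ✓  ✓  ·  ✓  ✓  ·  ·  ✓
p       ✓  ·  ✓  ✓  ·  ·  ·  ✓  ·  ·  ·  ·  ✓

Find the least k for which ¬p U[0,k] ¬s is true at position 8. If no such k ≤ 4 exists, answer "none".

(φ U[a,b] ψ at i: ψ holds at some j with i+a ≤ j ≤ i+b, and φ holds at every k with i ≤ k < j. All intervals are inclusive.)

2

Need earliest j ≥ 8 with ¬s, and ¬p at every k in [8,j-1].
  j=8: rhs fails.
  j=9: rhs fails.
  j=10: rhs holds; lhs holds on [8,9]. k = 2.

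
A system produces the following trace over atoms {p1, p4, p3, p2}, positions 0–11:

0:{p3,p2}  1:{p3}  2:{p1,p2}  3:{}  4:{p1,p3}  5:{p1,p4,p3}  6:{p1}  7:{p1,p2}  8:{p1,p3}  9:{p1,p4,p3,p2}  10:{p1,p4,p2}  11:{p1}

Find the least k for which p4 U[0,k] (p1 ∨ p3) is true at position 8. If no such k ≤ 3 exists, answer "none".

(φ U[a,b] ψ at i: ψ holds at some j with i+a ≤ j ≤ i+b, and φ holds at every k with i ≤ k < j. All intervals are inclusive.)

Need earliest j ≥ 8 with (p1 ∨ p3), and p4 at every k in [8,j-1].
  j=8: rhs holds (empty prefix). k = 0.

0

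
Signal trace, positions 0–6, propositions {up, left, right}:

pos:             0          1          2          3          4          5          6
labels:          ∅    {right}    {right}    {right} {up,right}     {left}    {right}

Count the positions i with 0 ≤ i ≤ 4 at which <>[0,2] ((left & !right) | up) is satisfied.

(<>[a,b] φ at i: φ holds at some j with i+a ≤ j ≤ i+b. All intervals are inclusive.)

Evaluate at each i in [0,4]:
  i=0: ✗ (none in [0,2])
  i=1: ✗ (none in [1,3])
  i=2: ✓ (witness j=4)
  i=3: ✓ (witness j=4)
  i=4: ✓ (witness j=4)
Positions where it holds: {2, 3, 4} → 3.

3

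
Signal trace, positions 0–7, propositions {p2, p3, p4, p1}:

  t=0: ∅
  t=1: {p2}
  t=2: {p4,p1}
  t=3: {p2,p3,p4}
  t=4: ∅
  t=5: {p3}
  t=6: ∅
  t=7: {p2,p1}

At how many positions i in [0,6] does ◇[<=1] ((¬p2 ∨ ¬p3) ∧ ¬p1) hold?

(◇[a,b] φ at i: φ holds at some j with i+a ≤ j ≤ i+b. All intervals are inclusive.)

6

Evaluate at each i in [0,6]:
  i=0: ✓ (witness j=0)
  i=1: ✓ (witness j=1)
  i=2: ✗ (none in [2,3])
  i=3: ✓ (witness j=4)
  i=4: ✓ (witness j=4)
  i=5: ✓ (witness j=5)
  i=6: ✓ (witness j=6)
Positions where it holds: {0, 1, 3, 4, 5, 6} → 6.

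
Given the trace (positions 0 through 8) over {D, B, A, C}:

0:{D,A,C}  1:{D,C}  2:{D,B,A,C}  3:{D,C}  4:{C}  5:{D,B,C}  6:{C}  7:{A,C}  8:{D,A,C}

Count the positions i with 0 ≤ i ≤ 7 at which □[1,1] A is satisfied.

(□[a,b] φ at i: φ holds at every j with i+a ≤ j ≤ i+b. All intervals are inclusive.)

Evaluate at each i in [0,7]:
  i=0: ✗ (fails at j=1)
  i=1: ✓ (all of [2,2])
  i=2: ✗ (fails at j=3)
  i=3: ✗ (fails at j=4)
  i=4: ✗ (fails at j=5)
  i=5: ✗ (fails at j=6)
  i=6: ✓ (all of [7,7])
  i=7: ✓ (all of [8,8])
Positions where it holds: {1, 6, 7} → 3.

3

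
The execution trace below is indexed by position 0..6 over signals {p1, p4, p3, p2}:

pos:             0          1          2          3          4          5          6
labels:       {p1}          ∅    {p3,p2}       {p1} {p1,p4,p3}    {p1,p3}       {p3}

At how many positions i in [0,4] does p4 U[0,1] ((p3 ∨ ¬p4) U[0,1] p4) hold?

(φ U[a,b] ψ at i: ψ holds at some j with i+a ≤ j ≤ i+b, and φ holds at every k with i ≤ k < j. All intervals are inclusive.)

2

Evaluate at each i in [0,4]:
  i=0: ✗ (no rhs in [0,1])
  i=1: ✗ (no rhs in [1,2])
  i=2: ✗ (lhs fails at k=2 before rhs at j=3)
  i=3: ✓ (rhs at j=3)
  i=4: ✓ (rhs at j=4)
Positions where it holds: {3, 4} → 2.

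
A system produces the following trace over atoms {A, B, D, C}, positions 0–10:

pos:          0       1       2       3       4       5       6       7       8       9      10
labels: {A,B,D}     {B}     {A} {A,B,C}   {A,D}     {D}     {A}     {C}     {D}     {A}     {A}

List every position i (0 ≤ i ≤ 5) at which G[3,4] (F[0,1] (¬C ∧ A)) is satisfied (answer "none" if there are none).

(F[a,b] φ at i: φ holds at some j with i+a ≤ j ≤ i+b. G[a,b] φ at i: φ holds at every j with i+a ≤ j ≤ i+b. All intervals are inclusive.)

Evaluate at each i in [0,5]:
  i=0: ✓ (all of [3,4])
  i=1: ✓ (all of [4,5])
  i=2: ✓ (all of [5,6])
  i=3: ✗ (fails at j=7)
  i=4: ✗ (fails at j=7)
  i=5: ✓ (all of [8,9])

0, 1, 2, 5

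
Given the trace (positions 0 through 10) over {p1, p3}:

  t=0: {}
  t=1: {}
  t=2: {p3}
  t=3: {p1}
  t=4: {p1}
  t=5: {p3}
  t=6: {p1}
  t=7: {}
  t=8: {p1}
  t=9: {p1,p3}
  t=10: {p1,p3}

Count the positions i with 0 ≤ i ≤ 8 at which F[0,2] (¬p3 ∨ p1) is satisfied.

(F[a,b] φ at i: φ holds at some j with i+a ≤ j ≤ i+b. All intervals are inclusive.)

Evaluate at each i in [0,8]:
  i=0: ✓ (witness j=0)
  i=1: ✓ (witness j=1)
  i=2: ✓ (witness j=3)
  i=3: ✓ (witness j=3)
  i=4: ✓ (witness j=4)
  i=5: ✓ (witness j=6)
  i=6: ✓ (witness j=6)
  i=7: ✓ (witness j=7)
  i=8: ✓ (witness j=8)
Positions where it holds: {0, 1, 2, 3, 4, 5, 6, 7, 8} → 9.

9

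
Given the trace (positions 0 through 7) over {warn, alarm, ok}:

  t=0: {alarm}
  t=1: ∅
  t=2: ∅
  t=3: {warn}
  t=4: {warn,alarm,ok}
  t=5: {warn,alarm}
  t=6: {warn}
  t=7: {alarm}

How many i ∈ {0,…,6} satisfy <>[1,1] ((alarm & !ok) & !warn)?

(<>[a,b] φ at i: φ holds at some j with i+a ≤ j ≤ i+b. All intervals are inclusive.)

1

Evaluate at each i in [0,6]:
  i=0: ✗ (none in [1,1])
  i=1: ✗ (none in [2,2])
  i=2: ✗ (none in [3,3])
  i=3: ✗ (none in [4,4])
  i=4: ✗ (none in [5,5])
  i=5: ✗ (none in [6,6])
  i=6: ✓ (witness j=7)
Positions where it holds: {6} → 1.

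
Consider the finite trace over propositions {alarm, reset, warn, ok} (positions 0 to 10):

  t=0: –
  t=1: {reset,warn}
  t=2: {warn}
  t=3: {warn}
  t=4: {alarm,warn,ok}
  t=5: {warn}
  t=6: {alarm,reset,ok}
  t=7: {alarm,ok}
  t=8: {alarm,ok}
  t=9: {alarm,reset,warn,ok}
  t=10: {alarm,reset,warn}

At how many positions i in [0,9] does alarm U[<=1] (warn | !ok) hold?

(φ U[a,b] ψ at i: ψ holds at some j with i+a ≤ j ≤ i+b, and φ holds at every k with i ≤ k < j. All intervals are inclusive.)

Evaluate at each i in [0,9]:
  i=0: ✓ (rhs at j=0)
  i=1: ✓ (rhs at j=1)
  i=2: ✓ (rhs at j=2)
  i=3: ✓ (rhs at j=3)
  i=4: ✓ (rhs at j=4)
  i=5: ✓ (rhs at j=5)
  i=6: ✗ (no rhs in [6,7])
  i=7: ✗ (no rhs in [7,8])
  i=8: ✓ (rhs at j=9; lhs holds on [8,8])
  i=9: ✓ (rhs at j=9)
Positions where it holds: {0, 1, 2, 3, 4, 5, 8, 9} → 8.

8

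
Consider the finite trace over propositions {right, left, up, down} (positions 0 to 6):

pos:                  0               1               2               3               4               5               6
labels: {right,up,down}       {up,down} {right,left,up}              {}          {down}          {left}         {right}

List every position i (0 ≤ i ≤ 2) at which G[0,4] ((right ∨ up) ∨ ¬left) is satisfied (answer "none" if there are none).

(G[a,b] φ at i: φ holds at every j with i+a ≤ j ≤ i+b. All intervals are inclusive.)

0

Evaluate at each i in [0,2]:
  i=0: ✓ (all of [0,4])
  i=1: ✗ (fails at j=5)
  i=2: ✗ (fails at j=5)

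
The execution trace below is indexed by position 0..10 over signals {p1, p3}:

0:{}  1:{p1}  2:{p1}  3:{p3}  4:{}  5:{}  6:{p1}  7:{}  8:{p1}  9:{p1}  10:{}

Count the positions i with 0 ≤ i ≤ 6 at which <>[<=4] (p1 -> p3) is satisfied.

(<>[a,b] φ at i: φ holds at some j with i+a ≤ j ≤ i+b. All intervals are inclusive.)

Evaluate at each i in [0,6]:
  i=0: ✓ (witness j=0)
  i=1: ✓ (witness j=3)
  i=2: ✓ (witness j=3)
  i=3: ✓ (witness j=3)
  i=4: ✓ (witness j=4)
  i=5: ✓ (witness j=5)
  i=6: ✓ (witness j=7)
Positions where it holds: {0, 1, 2, 3, 4, 5, 6} → 7.

7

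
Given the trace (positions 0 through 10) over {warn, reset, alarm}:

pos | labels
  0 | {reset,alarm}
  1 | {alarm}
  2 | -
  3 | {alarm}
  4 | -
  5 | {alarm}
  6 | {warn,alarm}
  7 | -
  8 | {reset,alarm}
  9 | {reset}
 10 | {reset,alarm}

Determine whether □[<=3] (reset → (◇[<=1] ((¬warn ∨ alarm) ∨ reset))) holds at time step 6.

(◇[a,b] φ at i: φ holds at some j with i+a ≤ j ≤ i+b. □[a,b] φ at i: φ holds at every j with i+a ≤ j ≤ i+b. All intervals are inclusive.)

True

Check (reset → (◇[<=1] ((¬warn ∨ alarm) ∨ reset))) at every j in [6,9]:
  j=6: antecedent false → ✓
  j=7: antecedent false → ✓
  j=8: antecedent true; consequent holds (witness at 8) → ✓
  j=9: antecedent true; consequent holds (witness at 9) → ✓
All positions satisfy it → formula holds.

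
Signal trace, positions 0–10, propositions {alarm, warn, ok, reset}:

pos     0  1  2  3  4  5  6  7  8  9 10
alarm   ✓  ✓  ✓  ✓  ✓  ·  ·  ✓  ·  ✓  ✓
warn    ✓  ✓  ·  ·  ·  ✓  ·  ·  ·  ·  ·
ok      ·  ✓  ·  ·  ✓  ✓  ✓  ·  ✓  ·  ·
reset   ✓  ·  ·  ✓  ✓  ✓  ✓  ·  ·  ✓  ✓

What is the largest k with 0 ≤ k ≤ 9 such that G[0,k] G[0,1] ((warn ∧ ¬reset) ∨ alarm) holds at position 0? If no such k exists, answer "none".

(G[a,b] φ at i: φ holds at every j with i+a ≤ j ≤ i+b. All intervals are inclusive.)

G[0,1] ((warn ∧ ¬reset) ∨ alarm) must hold from j=0 onward; find where it first fails.
  j=0: holds
  j=1: holds
  j=2: holds
  j=3: holds
  j=4: fails
Holds on [0,3], so largest k = 3.

3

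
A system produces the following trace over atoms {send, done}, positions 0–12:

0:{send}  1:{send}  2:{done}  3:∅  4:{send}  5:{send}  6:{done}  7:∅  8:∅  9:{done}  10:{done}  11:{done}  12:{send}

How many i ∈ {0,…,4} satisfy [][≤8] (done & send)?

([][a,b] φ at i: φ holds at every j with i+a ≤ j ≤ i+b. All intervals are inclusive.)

0

Evaluate at each i in [0,4]:
  i=0: ✗ (fails at j=0)
  i=1: ✗ (fails at j=1)
  i=2: ✗ (fails at j=2)
  i=3: ✗ (fails at j=3)
  i=4: ✗ (fails at j=4)
Positions where it holds: {} → 0.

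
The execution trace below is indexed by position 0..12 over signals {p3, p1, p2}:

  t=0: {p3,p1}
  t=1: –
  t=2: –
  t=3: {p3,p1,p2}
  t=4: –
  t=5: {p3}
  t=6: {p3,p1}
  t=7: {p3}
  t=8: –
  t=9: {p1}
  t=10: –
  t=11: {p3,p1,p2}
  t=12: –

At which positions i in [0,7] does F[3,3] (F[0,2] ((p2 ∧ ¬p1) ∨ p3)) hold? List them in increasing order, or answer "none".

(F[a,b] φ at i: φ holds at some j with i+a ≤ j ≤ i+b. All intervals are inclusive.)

Evaluate at each i in [0,7]:
  i=0: ✓ (witness j=3)
  i=1: ✓ (witness j=4)
  i=2: ✓ (witness j=5)
  i=3: ✓ (witness j=6)
  i=4: ✓ (witness j=7)
  i=5: ✗ (none in [8,8])
  i=6: ✓ (witness j=9)
  i=7: ✓ (witness j=10)

0, 1, 2, 3, 4, 6, 7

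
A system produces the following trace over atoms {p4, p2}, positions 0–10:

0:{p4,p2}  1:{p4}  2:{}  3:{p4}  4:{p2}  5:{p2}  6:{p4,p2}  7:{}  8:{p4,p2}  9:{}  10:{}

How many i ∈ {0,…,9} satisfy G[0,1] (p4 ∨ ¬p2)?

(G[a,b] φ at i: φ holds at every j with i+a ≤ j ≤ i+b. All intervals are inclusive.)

7

Evaluate at each i in [0,9]:
  i=0: ✓ (all of [0,1])
  i=1: ✓ (all of [1,2])
  i=2: ✓ (all of [2,3])
  i=3: ✗ (fails at j=4)
  i=4: ✗ (fails at j=4)
  i=5: ✗ (fails at j=5)
  i=6: ✓ (all of [6,7])
  i=7: ✓ (all of [7,8])
  i=8: ✓ (all of [8,9])
  i=9: ✓ (all of [9,10])
Positions where it holds: {0, 1, 2, 6, 7, 8, 9} → 7.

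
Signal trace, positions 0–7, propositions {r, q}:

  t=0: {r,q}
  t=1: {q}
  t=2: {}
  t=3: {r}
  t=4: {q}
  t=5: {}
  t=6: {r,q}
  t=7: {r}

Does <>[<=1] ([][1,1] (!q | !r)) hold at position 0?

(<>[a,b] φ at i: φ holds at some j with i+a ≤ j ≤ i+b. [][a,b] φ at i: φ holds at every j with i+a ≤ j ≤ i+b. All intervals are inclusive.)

Check [][1,1] (!q | !r) at each j in [0,1]:
  j=0: holds on [1,1]
  j=1: holds on [2,2]
Found at j=0 → formula holds.

True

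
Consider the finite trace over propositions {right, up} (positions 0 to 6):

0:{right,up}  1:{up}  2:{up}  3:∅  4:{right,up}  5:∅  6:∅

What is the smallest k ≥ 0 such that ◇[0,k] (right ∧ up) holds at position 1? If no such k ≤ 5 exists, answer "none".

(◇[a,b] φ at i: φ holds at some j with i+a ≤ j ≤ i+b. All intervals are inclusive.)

Scan j = 1,2,… for (right ∧ up):
  j=1: fails
  j=2: fails
  j=3: fails
  j=4: holds
First hit at j=4, so smallest k = 4-1 = 3.

3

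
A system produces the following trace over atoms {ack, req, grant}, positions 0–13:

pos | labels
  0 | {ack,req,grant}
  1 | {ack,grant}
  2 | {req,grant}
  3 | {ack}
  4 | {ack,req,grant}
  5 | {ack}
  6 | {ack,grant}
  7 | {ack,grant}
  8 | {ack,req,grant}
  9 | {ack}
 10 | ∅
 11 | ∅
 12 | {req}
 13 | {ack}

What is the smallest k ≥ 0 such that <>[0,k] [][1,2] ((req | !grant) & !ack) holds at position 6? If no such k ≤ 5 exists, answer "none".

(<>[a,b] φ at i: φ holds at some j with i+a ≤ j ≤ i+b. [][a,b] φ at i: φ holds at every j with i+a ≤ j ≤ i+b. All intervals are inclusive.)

3

Scan j = 6,7,… for [][1,2] ((req | !grant) & !ack):
  j=6: fails
  j=7: fails
  j=8: fails
  j=9: holds
First hit at j=9, so smallest k = 9-6 = 3.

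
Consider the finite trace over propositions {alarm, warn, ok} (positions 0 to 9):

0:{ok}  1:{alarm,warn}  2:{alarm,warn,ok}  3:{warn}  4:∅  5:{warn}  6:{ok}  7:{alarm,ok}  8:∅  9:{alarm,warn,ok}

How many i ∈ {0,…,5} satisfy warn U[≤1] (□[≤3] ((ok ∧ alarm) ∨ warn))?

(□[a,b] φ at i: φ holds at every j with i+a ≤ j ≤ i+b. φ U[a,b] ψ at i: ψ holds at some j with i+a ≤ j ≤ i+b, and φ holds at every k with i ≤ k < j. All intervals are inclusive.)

0

Evaluate at each i in [0,5]:
  i=0: ✗ (no rhs in [0,1])
  i=1: ✗ (no rhs in [1,2])
  i=2: ✗ (no rhs in [2,3])
  i=3: ✗ (no rhs in [3,4])
  i=4: ✗ (no rhs in [4,5])
  i=5: ✗ (no rhs in [5,6])
Positions where it holds: {} → 0.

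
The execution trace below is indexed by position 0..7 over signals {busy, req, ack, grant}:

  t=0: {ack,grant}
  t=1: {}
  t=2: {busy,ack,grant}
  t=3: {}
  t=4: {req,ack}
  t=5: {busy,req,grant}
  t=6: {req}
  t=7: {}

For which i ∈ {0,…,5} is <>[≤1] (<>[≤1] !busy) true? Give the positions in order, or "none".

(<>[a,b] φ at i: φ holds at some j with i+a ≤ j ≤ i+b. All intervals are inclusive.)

Evaluate at each i in [0,5]:
  i=0: ✓ (witness j=0)
  i=1: ✓ (witness j=1)
  i=2: ✓ (witness j=2)
  i=3: ✓ (witness j=3)
  i=4: ✓ (witness j=4)
  i=5: ✓ (witness j=5)

0, 1, 2, 3, 4, 5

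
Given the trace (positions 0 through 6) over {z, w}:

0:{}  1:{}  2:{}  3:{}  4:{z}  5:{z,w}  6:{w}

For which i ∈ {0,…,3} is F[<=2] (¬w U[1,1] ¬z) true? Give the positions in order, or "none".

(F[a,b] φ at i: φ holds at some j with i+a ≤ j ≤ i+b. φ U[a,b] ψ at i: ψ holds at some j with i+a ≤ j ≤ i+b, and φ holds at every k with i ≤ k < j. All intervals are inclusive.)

Evaluate at each i in [0,3]:
  i=0: ✓ (witness j=0)
  i=1: ✓ (witness j=1)
  i=2: ✓ (witness j=2)
  i=3: ✗ (none in [3,5])

0, 1, 2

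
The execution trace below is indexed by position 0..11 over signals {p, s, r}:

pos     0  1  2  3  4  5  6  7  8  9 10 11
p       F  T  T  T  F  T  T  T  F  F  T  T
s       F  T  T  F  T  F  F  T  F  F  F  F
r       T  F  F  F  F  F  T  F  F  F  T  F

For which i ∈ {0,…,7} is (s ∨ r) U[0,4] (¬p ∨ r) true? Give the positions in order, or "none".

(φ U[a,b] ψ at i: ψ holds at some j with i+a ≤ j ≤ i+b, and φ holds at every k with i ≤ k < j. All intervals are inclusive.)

Evaluate at each i in [0,7]:
  i=0: ✓ (rhs at j=0)
  i=1: ✗ (lhs fails at k=3 before rhs at j=4)
  i=2: ✗ (lhs fails at k=3 before rhs at j=4)
  i=3: ✗ (lhs fails at k=3 before rhs at j=4)
  i=4: ✓ (rhs at j=4)
  i=5: ✗ (lhs fails at k=5 before rhs at j=6)
  i=6: ✓ (rhs at j=6)
  i=7: ✓ (rhs at j=8; lhs holds on [7,7])

0, 4, 6, 7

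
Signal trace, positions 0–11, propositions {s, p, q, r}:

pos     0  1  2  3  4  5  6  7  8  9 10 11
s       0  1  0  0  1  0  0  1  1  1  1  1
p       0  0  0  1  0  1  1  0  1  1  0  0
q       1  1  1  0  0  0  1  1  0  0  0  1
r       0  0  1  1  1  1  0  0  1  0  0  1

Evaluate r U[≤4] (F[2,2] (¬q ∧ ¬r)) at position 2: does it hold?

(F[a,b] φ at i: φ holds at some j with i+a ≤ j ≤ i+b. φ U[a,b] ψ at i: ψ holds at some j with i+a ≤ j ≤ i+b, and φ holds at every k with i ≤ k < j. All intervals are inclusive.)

No

Need some j in [2,6] with F[2,2] (¬q ∧ ¬r), and r at every k in [2,j-1].
  j=2: F[2,2] (¬q ∧ ¬r) — fails (none in [4,4]).
  j=3: F[2,2] (¬q ∧ ¬r) — fails (none in [5,5]).
  j=4: F[2,2] (¬q ∧ ¬r) — fails (none in [6,6]).
  j=5: F[2,2] (¬q ∧ ¬r) — fails (none in [7,7]).
  j=6: F[2,2] (¬q ∧ ¬r) — fails (none in [8,8]).
No j in the window works → until fails.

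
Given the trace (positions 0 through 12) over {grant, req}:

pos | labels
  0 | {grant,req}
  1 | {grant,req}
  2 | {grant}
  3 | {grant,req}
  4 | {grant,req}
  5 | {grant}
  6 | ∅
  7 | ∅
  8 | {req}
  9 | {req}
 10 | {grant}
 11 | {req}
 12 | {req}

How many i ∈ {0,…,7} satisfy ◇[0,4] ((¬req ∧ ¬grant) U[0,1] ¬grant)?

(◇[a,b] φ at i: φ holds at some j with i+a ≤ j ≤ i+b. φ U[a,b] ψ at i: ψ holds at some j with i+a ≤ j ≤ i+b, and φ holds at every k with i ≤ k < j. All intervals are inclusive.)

Evaluate at each i in [0,7]:
  i=0: ✗ (none in [0,4])
  i=1: ✗ (none in [1,5])
  i=2: ✓ (witness j=6)
  i=3: ✓ (witness j=6)
  i=4: ✓ (witness j=6)
  i=5: ✓ (witness j=6)
  i=6: ✓ (witness j=6)
  i=7: ✓ (witness j=7)
Positions where it holds: {2, 3, 4, 5, 6, 7} → 6.

6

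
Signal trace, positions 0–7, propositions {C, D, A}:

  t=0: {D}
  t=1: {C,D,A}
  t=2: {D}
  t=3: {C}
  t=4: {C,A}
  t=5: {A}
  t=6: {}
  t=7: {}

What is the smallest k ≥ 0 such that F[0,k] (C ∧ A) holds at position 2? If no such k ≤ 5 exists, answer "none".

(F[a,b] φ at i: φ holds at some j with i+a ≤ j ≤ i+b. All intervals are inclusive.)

Scan j = 2,3,… for (C ∧ A):
  j=2: fails
  j=3: fails
  j=4: holds
First hit at j=4, so smallest k = 4-2 = 2.

2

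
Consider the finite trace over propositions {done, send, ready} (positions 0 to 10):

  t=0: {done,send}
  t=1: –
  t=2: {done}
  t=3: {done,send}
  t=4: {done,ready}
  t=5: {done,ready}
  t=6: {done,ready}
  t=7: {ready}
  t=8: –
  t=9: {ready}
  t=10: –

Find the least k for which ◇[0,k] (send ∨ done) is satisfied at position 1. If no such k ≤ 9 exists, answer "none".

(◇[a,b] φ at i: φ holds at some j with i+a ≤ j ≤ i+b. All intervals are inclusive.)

1

Scan j = 1,2,… for (send ∨ done):
  j=1: fails
  j=2: holds
First hit at j=2, so smallest k = 2-1 = 1.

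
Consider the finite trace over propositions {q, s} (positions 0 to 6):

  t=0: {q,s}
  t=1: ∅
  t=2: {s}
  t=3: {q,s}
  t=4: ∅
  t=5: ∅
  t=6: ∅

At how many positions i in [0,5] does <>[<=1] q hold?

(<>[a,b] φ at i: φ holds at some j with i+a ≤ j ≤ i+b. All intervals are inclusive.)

3

Evaluate at each i in [0,5]:
  i=0: ✓ (witness j=0)
  i=1: ✗ (none in [1,2])
  i=2: ✓ (witness j=3)
  i=3: ✓ (witness j=3)
  i=4: ✗ (none in [4,5])
  i=5: ✗ (none in [5,6])
Positions where it holds: {0, 2, 3} → 3.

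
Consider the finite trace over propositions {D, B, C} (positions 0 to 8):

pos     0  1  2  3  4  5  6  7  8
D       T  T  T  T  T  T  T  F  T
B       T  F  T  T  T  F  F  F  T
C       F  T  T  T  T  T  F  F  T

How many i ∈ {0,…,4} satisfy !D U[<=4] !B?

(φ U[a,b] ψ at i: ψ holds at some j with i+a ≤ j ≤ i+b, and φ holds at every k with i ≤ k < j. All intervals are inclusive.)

1

Evaluate at each i in [0,4]:
  i=0: ✗ (lhs fails at k=0 before rhs at j=1)
  i=1: ✓ (rhs at j=1)
  i=2: ✗ (lhs fails at k=2 before rhs at j=5)
  i=3: ✗ (lhs fails at k=3 before rhs at j=5)
  i=4: ✗ (lhs fails at k=4 before rhs at j=5)
Positions where it holds: {1} → 1.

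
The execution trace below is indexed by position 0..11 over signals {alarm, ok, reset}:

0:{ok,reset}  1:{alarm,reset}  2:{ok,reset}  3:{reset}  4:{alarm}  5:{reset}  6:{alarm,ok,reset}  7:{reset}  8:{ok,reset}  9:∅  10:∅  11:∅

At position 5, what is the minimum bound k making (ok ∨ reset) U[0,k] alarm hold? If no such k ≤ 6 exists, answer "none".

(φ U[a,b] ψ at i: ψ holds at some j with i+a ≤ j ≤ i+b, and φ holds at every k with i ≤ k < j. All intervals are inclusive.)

1

Need earliest j ≥ 5 with alarm, and (ok ∨ reset) at every k in [5,j-1].
  j=5: rhs fails.
  j=6: rhs holds; lhs holds on [5,5]. k = 1.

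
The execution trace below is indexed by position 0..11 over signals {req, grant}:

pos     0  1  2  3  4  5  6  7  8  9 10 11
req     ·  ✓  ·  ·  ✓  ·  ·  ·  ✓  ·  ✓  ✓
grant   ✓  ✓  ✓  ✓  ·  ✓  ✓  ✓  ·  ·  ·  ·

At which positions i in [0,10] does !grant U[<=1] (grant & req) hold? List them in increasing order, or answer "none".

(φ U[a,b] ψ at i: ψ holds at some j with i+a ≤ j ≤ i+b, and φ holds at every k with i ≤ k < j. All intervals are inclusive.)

Evaluate at each i in [0,10]:
  i=0: ✗ (lhs fails at k=0 before rhs at j=1)
  i=1: ✓ (rhs at j=1)
  i=2: ✗ (no rhs in [2,3])
  i=3: ✗ (no rhs in [3,4])
  i=4: ✗ (no rhs in [4,5])
  i=5: ✗ (no rhs in [5,6])
  i=6: ✗ (no rhs in [6,7])
  i=7: ✗ (no rhs in [7,8])
  i=8: ✗ (no rhs in [8,9])
  i=9: ✗ (no rhs in [9,10])
  i=10: ✗ (no rhs in [10,11])

1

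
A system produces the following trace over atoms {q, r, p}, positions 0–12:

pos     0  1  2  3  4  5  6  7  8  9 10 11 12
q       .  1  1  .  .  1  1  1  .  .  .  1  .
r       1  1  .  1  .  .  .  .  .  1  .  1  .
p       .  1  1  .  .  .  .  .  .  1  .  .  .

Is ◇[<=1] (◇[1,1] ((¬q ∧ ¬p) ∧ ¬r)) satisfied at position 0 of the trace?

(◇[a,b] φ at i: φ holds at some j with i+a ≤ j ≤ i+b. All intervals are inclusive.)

No

Check ◇[1,1] ((¬q ∧ ¬p) ∧ ¬r) at each j in [0,1]:
  j=0: fails (none in [1,1])
  j=1: fails (none in [2,2])
No position in the window satisfies it → formula fails.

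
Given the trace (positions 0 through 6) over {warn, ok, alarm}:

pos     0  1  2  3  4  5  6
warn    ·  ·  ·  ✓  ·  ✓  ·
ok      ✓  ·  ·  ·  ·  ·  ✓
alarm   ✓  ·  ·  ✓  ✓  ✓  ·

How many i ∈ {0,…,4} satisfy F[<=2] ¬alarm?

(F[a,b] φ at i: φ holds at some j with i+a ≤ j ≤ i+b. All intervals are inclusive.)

4

Evaluate at each i in [0,4]:
  i=0: ✓ (witness j=1)
  i=1: ✓ (witness j=1)
  i=2: ✓ (witness j=2)
  i=3: ✗ (none in [3,5])
  i=4: ✓ (witness j=6)
Positions where it holds: {0, 1, 2, 4} → 4.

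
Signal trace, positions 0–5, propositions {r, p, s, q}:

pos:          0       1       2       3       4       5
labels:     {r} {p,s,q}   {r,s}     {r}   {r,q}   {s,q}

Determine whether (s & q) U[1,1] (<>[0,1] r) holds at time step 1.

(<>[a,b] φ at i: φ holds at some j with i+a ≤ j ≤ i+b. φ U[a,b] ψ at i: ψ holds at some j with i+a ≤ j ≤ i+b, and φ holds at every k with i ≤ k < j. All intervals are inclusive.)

Need some j in [2,2] with <>[0,1] r, and (s & q) at every k in [1,j-1].
  j=2: <>[0,1] r holds; (s & q) holds at every k in [1,1] → satisfied.

Holds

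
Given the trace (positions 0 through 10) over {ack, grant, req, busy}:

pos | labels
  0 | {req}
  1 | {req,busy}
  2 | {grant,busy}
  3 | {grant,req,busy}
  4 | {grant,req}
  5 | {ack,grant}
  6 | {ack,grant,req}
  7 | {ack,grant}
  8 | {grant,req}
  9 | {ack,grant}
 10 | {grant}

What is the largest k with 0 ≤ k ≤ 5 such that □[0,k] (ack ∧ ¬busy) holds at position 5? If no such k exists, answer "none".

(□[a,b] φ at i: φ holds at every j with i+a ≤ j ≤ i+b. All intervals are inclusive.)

2

(ack ∧ ¬busy) must hold from j=5 onward; find where it first fails.
  j=5: holds
  j=6: holds
  j=7: holds
  j=8: fails
Holds on [5,7], so largest k = 2.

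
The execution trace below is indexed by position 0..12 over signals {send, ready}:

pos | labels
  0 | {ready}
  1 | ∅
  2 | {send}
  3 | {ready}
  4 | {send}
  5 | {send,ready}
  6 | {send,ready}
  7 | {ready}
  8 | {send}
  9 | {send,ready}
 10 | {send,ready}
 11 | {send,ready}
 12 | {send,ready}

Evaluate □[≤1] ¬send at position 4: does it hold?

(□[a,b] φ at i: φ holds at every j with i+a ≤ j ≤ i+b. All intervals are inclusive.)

Does not hold

Check ¬send at every j in [4,5]:
  j=4: false
  j=5: false
Fails at j=4 → formula fails.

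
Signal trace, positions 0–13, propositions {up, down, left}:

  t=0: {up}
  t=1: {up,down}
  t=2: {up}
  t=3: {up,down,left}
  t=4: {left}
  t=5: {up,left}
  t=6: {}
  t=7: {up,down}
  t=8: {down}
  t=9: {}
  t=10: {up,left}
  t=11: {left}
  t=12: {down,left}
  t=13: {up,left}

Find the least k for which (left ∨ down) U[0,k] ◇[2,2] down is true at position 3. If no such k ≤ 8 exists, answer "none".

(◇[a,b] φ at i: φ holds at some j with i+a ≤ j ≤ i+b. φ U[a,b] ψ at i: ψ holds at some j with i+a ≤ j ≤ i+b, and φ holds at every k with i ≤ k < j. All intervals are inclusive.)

Need earliest j ≥ 3 with ◇[2,2] down, and (left ∨ down) at every k in [3,j-1].
  j=3: rhs fails.
  j=4: rhs fails.
  j=5: rhs holds; lhs holds on [3,4]. k = 2.

2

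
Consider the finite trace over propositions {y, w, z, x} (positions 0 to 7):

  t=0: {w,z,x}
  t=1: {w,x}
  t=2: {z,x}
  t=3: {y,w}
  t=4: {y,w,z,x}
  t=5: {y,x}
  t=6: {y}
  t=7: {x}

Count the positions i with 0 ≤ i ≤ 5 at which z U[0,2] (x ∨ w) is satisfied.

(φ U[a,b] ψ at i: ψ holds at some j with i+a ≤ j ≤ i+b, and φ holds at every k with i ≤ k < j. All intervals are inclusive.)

6

Evaluate at each i in [0,5]:
  i=0: ✓ (rhs at j=0)
  i=1: ✓ (rhs at j=1)
  i=2: ✓ (rhs at j=2)
  i=3: ✓ (rhs at j=3)
  i=4: ✓ (rhs at j=4)
  i=5: ✓ (rhs at j=5)
Positions where it holds: {0, 1, 2, 3, 4, 5} → 6.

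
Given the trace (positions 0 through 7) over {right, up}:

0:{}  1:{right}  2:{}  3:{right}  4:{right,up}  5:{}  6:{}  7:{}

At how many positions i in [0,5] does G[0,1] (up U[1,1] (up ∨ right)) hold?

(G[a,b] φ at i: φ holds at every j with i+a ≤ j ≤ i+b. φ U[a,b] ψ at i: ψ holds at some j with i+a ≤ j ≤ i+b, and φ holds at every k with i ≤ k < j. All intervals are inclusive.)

Evaluate at each i in [0,5]:
  i=0: ✗ (fails at j=0)
  i=1: ✗ (fails at j=1)
  i=2: ✗ (fails at j=2)
  i=3: ✗ (fails at j=3)
  i=4: ✗ (fails at j=4)
  i=5: ✗ (fails at j=5)
Positions where it holds: {} → 0.

0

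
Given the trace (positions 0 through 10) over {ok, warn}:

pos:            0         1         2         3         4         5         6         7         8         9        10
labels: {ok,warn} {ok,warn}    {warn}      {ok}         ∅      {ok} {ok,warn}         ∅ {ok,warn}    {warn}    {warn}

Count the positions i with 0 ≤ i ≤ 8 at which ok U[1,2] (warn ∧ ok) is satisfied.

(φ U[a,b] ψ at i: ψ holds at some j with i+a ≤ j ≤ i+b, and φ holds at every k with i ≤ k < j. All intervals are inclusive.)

2

Evaluate at each i in [0,8]:
  i=0: ✓ (rhs at j=1; lhs holds on [0,0])
  i=1: ✗ (no rhs in [2,3])
  i=2: ✗ (no rhs in [3,4])
  i=3: ✗ (no rhs in [4,5])
  i=4: ✗ (lhs fails at k=4 before rhs at j=6)
  i=5: ✓ (rhs at j=6; lhs holds on [5,5])
  i=6: ✗ (lhs fails at k=7 before rhs at j=8)
  i=7: ✗ (lhs fails at k=7 before rhs at j=8)
  i=8: ✗ (no rhs in [9,10])
Positions where it holds: {0, 5} → 2.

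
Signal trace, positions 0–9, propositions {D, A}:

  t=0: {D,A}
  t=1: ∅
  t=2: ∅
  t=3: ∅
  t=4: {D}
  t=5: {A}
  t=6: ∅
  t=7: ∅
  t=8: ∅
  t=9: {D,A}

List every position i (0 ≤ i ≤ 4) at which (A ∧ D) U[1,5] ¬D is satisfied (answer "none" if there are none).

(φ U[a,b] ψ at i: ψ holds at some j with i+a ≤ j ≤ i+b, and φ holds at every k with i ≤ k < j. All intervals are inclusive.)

0

Evaluate at each i in [0,4]:
  i=0: ✓ (rhs at j=1; lhs holds on [0,0])
  i=1: ✗ (lhs fails at k=1 before rhs at j=2)
  i=2: ✗ (lhs fails at k=2 before rhs at j=3)
  i=3: ✗ (lhs fails at k=3 before rhs at j=5)
  i=4: ✗ (lhs fails at k=4 before rhs at j=5)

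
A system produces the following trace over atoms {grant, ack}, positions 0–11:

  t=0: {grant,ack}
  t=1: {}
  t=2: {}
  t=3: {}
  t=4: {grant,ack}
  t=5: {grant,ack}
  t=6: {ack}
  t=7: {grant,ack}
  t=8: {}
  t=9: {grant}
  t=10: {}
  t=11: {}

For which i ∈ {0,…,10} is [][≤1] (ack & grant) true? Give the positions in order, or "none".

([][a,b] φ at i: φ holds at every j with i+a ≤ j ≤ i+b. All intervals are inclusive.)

4

Evaluate at each i in [0,10]:
  i=0: ✗ (fails at j=1)
  i=1: ✗ (fails at j=1)
  i=2: ✗ (fails at j=2)
  i=3: ✗ (fails at j=3)
  i=4: ✓ (all of [4,5])
  i=5: ✗ (fails at j=6)
  i=6: ✗ (fails at j=6)
  i=7: ✗ (fails at j=8)
  i=8: ✗ (fails at j=8)
  i=9: ✗ (fails at j=9)
  i=10: ✗ (fails at j=10)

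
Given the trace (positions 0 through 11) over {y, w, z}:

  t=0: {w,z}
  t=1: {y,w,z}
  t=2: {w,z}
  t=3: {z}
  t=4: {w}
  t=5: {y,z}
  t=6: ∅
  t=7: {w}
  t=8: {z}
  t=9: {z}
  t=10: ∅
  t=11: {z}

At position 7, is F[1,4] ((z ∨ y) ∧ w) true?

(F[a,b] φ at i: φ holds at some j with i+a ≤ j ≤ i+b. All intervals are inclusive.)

Check ((z ∨ y) ∧ w) at each j in [8,11]:
  j=8: false
  j=9: false
  j=10: false
  j=11: false
No position in the window satisfies it → formula fails.

Does not hold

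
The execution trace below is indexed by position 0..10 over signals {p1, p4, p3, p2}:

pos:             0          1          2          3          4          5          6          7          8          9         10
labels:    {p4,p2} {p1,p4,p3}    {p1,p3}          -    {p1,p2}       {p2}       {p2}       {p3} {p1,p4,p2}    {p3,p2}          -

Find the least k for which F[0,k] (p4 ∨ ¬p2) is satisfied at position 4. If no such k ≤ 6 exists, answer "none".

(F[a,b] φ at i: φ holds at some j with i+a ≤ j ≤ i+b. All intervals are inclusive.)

Scan j = 4,5,… for (p4 ∨ ¬p2):
  j=4: fails
  j=5: fails
  j=6: fails
  j=7: holds
First hit at j=7, so smallest k = 7-4 = 3.

3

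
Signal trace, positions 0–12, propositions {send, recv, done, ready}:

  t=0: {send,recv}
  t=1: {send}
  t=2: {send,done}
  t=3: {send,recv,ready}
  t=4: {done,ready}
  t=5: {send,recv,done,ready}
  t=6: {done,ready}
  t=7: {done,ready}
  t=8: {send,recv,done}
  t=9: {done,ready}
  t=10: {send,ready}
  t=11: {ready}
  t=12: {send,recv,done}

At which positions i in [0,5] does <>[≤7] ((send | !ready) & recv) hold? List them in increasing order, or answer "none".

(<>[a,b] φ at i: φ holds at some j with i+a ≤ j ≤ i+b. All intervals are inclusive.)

Evaluate at each i in [0,5]:
  i=0: ✓ (witness j=0)
  i=1: ✓ (witness j=3)
  i=2: ✓ (witness j=3)
  i=3: ✓ (witness j=3)
  i=4: ✓ (witness j=5)
  i=5: ✓ (witness j=5)

0, 1, 2, 3, 4, 5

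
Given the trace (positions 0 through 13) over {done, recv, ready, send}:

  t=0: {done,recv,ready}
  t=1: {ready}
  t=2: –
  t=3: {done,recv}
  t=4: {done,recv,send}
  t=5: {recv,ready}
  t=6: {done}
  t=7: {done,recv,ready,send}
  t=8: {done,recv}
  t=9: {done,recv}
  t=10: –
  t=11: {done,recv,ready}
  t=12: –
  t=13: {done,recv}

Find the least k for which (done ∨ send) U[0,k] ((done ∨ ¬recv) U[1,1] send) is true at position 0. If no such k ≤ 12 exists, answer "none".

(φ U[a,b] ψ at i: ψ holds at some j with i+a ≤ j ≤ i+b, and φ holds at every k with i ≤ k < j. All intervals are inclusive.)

Need earliest j ≥ 0 with ((done ∨ ¬recv) U[1,1] send), and (done ∨ send) at every k in [0,j-1].
  j=0: rhs fails.
  j=1: rhs fails.
  j=2: rhs fails.
  j=3: rhs holds but lhs fails at k=1.
  j=4: rhs fails.
  j=5: rhs fails.
  j=6: rhs holds but lhs fails at k=1.
  j=7: rhs fails.
  j=8: rhs fails.
  j=9: rhs fails.
  j=10: rhs fails.
  j=11: rhs fails.
  j=12: rhs fails.
No witness within the range → none.

none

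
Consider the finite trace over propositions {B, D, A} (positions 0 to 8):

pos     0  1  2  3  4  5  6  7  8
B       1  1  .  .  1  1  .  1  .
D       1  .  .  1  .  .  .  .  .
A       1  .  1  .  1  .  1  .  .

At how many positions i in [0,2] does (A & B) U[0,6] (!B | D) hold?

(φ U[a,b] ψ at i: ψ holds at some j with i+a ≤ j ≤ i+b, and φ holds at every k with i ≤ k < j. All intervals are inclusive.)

2

Evaluate at each i in [0,2]:
  i=0: ✓ (rhs at j=0)
  i=1: ✗ (lhs fails at k=1 before rhs at j=2)
  i=2: ✓ (rhs at j=2)
Positions where it holds: {0, 2} → 2.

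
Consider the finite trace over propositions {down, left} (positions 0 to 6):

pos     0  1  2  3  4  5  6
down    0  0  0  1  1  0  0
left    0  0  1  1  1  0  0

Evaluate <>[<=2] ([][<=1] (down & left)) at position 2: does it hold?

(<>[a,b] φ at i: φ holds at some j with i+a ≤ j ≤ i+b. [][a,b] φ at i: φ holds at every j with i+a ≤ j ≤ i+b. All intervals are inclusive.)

True

Check [][<=1] (down & left) at each j in [2,4]:
  j=2: fails at 2
  j=3: holds on [3,4]
  j=4: fails at 5
Found at j=3 → formula holds.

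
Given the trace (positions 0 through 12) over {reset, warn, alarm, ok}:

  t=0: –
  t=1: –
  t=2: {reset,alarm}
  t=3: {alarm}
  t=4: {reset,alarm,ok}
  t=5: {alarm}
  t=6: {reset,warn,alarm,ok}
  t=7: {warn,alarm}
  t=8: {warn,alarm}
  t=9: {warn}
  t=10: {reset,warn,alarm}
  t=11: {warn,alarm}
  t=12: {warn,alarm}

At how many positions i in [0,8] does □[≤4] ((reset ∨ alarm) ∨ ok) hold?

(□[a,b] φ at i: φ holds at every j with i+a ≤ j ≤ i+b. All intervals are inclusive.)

Evaluate at each i in [0,8]:
  i=0: ✗ (fails at j=0)
  i=1: ✗ (fails at j=1)
  i=2: ✓ (all of [2,6])
  i=3: ✓ (all of [3,7])
  i=4: ✓ (all of [4,8])
  i=5: ✗ (fails at j=9)
  i=6: ✗ (fails at j=9)
  i=7: ✗ (fails at j=9)
  i=8: ✗ (fails at j=9)
Positions where it holds: {2, 3, 4} → 3.

3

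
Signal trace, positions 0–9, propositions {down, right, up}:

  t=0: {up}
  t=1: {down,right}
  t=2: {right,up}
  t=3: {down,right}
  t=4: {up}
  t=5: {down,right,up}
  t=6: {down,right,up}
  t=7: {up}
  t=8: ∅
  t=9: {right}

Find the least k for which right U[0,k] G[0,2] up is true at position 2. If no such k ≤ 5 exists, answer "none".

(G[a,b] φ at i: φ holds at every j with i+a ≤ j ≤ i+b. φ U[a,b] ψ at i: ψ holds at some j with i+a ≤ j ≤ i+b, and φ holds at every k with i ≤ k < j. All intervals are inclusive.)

Need earliest j ≥ 2 with G[0,2] up, and right at every k in [2,j-1].
  j=2: rhs fails.
  j=3: rhs fails.
  j=4: rhs holds; lhs holds on [2,3]. k = 2.

2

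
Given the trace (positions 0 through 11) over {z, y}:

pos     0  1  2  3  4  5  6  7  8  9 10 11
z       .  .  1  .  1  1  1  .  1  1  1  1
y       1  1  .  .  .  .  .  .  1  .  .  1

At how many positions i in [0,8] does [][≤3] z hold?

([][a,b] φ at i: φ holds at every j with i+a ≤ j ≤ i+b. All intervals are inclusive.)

1

Evaluate at each i in [0,8]:
  i=0: ✗ (fails at j=0)
  i=1: ✗ (fails at j=1)
  i=2: ✗ (fails at j=3)
  i=3: ✗ (fails at j=3)
  i=4: ✗ (fails at j=7)
  i=5: ✗ (fails at j=7)
  i=6: ✗ (fails at j=7)
  i=7: ✗ (fails at j=7)
  i=8: ✓ (all of [8,11])
Positions where it holds: {8} → 1.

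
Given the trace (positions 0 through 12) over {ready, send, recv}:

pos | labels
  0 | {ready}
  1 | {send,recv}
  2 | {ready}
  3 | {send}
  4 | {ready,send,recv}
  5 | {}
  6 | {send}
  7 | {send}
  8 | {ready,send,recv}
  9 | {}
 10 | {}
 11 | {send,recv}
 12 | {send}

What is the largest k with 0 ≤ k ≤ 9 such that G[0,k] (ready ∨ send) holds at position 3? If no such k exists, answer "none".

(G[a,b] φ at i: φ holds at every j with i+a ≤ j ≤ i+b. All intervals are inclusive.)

(ready ∨ send) must hold from j=3 onward; find where it first fails.
  j=3: holds
  j=4: holds
  j=5: fails
Holds on [3,4], so largest k = 1.

1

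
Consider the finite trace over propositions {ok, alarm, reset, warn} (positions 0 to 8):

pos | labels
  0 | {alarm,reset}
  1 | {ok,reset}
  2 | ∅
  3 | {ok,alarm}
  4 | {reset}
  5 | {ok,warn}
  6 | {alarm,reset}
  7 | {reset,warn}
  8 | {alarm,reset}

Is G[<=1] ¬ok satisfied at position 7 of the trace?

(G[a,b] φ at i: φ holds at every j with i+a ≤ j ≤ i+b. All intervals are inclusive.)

Check ¬ok at every j in [7,8]:
  j=7: true
  j=8: true
All positions satisfy it → formula holds.

True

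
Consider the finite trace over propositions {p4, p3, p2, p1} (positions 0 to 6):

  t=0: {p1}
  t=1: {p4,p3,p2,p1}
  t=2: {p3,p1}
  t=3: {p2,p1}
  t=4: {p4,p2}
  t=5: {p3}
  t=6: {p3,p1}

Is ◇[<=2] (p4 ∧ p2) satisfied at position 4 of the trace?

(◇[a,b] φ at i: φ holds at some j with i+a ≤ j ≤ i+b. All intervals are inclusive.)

Check (p4 ∧ p2) at each j in [4,6]:
  j=4: true
  j=5: false
  j=6: false
Found at j=4 → formula holds.

Holds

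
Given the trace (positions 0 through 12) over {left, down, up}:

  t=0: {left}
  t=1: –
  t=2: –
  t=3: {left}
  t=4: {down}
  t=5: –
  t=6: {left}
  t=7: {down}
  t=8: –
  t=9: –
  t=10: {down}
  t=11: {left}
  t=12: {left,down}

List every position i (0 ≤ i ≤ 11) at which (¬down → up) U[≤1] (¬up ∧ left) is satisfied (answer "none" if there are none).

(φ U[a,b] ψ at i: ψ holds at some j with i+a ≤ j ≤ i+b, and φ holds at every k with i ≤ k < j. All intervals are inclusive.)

0, 3, 6, 10, 11

Evaluate at each i in [0,11]:
  i=0: ✓ (rhs at j=0)
  i=1: ✗ (no rhs in [1,2])
  i=2: ✗ (lhs fails at k=2 before rhs at j=3)
  i=3: ✓ (rhs at j=3)
  i=4: ✗ (no rhs in [4,5])
  i=5: ✗ (lhs fails at k=5 before rhs at j=6)
  i=6: ✓ (rhs at j=6)
  i=7: ✗ (no rhs in [7,8])
  i=8: ✗ (no rhs in [8,9])
  i=9: ✗ (no rhs in [9,10])
  i=10: ✓ (rhs at j=11; lhs holds on [10,10])
  i=11: ✓ (rhs at j=11)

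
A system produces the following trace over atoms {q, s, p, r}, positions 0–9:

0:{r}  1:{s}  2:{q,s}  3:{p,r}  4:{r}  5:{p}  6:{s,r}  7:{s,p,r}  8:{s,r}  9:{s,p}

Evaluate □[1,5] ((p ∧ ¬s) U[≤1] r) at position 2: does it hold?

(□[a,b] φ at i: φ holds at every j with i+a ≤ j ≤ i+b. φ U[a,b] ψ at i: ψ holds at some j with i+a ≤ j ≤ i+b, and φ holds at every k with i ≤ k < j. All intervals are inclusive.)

True

Check ((p ∧ ¬s) U[≤1] r) at every j in [3,7]:
  j=3: holds
  j=4: holds
  j=5: holds
  j=6: holds
  j=7: holds
All positions satisfy it → formula holds.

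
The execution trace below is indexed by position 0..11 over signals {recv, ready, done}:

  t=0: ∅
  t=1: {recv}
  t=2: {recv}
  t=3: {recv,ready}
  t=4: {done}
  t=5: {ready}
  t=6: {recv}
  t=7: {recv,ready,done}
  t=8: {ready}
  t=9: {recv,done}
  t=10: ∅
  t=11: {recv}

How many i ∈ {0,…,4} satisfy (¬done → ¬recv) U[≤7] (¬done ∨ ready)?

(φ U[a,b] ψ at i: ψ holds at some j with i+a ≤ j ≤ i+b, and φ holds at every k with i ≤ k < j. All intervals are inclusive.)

Evaluate at each i in [0,4]:
  i=0: ✓ (rhs at j=0)
  i=1: ✓ (rhs at j=1)
  i=2: ✓ (rhs at j=2)
  i=3: ✓ (rhs at j=3)
  i=4: ✓ (rhs at j=5; lhs holds on [4,4])
Positions where it holds: {0, 1, 2, 3, 4} → 5.

5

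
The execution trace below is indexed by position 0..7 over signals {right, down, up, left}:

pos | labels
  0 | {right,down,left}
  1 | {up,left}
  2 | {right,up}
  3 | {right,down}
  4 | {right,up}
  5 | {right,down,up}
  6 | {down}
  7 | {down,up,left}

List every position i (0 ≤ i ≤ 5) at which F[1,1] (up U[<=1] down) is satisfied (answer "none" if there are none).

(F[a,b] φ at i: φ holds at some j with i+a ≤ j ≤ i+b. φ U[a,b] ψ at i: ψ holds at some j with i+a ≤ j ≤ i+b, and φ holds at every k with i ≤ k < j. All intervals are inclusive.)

1, 2, 3, 4, 5

Evaluate at each i in [0,5]:
  i=0: ✗ (none in [1,1])
  i=1: ✓ (witness j=2)
  i=2: ✓ (witness j=3)
  i=3: ✓ (witness j=4)
  i=4: ✓ (witness j=5)
  i=5: ✓ (witness j=6)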